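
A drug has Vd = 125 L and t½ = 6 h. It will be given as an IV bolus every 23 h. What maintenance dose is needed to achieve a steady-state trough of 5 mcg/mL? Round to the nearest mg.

τ/t½ = 23/6 ≈ 3.8333, so f = (1/2)^(23/6) ≈ 0.070154.
Cmin,ss = (D/Vd)·f/(1−f), so D = Cmin,ss·Vd·(1−f)/f.
D = 5 × 125 × (1−f)/f ≈ 5 × 125 × 13.25435 ≈ 8283.97 mg.

8284 mg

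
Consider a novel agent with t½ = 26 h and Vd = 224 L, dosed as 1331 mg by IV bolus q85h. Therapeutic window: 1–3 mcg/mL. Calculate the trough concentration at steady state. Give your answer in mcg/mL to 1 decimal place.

0.7 mcg/mL

k = ln2/t½ = ln2/26 ≈ 0.026660 h⁻¹; fraction remaining f = e^(−kτ) = e^(−0.026660×85) ≈ 0.1037.
At steady state, accumulation factor R = 1/(1 − e^(−kτ)) ≈ 1.1157.
Single-dose peak C₀ = D/Vd = 1331/224 ≈ 5.942 mcg/mL.
Cmax,ss = C₀/(1 − f) ≈ 5.942/0.8963 ≈ 6.629 mcg/mL.
Steady-state trough Cmin,ss = Cmax,ss·f ≈ 6.629 × 0.1037 ≈ 0.687 mcg/mL.
Trough 0.7 mcg/mL vs MEC 1 mcg/mL: subtherapeutic.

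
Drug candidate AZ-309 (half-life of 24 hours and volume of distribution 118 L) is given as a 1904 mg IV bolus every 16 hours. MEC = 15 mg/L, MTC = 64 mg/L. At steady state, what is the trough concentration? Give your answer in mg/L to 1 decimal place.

27.5 mg/L

Over one 16-h interval, 16/24 ≈ 0.66667 half-lives elapse, leaving f ≈ 0.6300 of each dose.
Each bolus raises the concentration by D/Vd = 1904/118 ≈ 16.136 mg/L.
Steady-state trough Cmin,ss = C₀·f/(1−f) ≈ 16.136 × 0.6300/0.3700 ≈ 27.475 mg/L.
Trough 27.5 mg/L vs MEC 15 mg/L: adequate.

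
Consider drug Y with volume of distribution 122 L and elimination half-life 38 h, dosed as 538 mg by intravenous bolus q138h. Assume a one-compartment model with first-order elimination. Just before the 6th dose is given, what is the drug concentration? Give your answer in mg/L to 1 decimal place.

f = (1/2)^(τ/t½) = (1/2)^(138/38) ≈ 0.0807.
C₀ = D/Vd = 538/122 ≈ 4.410 mg/L.
Before the 6th dose, 5 doses have been given. Superposition: Cmin = C₀·(f + f² + … + f^5).
≈ 4.410 × (0.0807 + 0.0065 + 0.0005 + 0.0000 + 0.0000) ≈ 4.410 × 0.0877 ≈ 0.387 mg/L.

0.4 mg/L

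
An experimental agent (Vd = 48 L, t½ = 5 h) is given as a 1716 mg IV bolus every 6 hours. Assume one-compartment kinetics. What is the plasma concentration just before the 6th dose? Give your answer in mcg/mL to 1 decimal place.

f = (1/2)^(τ/t½) = (1/2)^(6/5) ≈ 0.4353.
C₀ = D/Vd = 1716/48 ≈ 35.750 mcg/mL.
Before the 6th dose, 5 doses have been given. Superposition: Cmin = C₀·(f + f² + … + f^5).
≈ 35.750 × (0.4353 + 0.1895 + 0.0825 + 0.0359 + 0.0156) ≈ 35.750 × 0.7588 ≈ 27.127 mcg/mL.

27.1 mcg/mL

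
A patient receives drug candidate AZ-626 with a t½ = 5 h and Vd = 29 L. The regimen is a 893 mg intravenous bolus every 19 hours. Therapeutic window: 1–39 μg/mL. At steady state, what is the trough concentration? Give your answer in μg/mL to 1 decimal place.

2.4 μg/mL

Over one 19-h interval, 19/5 ≈ 3.8 half-lives elapse, leaving f ≈ 0.0718 of each dose.
Each bolus raises the concentration by D/Vd = 893/29 ≈ 30.793 μg/mL.
Steady-state trough Cmin,ss = C₀·f/(1−f) ≈ 30.793 × 0.0718/0.9282 ≈ 2.382 μg/mL.
Trough 2.4 μg/mL vs MEC 1 μg/mL: adequate.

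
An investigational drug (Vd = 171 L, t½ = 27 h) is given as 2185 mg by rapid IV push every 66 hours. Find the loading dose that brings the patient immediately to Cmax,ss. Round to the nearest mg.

f = (1/2)^(66/27) ≈ 0.183717; accumulation ratio R = 1/(1−f) ≈ 1.22507.
Loading dose to hit Cmax,ss on first dose: D_load = D_maint·R ≈ 2185 × 1.22507 ≈ 2676.78 mg.

2677 mg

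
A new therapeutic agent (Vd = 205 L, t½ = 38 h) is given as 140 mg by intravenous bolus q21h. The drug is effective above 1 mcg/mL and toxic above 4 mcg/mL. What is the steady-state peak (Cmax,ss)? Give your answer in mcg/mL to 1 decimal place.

2.1 mcg/mL

τ/t½ = 21/38 ≈ 0.55263, so fraction remaining f = (1/2)^(21/38) ≈ 0.6818.
At steady state, accumulation factor R = 1/(1 − e^(−kτ)) ≈ 3.1427.
Single-dose peak C₀ = D/Vd = 140/205 ≈ 0.683 mcg/mL.
Cmax,ss = C₀/(1 − f) ≈ 0.683/0.3182 ≈ 2.146 mcg/mL.
Peak 2.1 mcg/mL vs MTC 4 mcg/mL: below toxic threshold.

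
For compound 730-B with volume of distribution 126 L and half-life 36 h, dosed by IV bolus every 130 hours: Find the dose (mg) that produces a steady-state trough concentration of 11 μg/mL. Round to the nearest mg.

τ/t½ = 130/36 ≈ 3.6111, so f = (1/2)^(130/36) ≈ 0.081837.
Cmin,ss = (D/Vd)·f/(1−f), so D = Cmin,ss·Vd·(1−f)/f.
D = 11 × 126 × (1−f)/f ≈ 11 × 126 × 11.21941 ≈ 15550.10 mg.

15550 mg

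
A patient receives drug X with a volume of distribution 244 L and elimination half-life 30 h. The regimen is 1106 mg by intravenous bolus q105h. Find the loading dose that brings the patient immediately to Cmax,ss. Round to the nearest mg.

f = (1/2)^(105/30) ≈ 0.088388; accumulation ratio R = 1/(1−f) ≈ 1.09696.
Loading dose to hit Cmax,ss on first dose: D_load = D_maint·R ≈ 1106 × 1.09696 ≈ 1213.24 mg.

1213 mg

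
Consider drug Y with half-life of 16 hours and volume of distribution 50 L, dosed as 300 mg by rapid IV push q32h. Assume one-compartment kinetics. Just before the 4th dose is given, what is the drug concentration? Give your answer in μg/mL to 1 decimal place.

f = (1/2)^(τ/t½) = (1/2)^(32/16) ≈ 0.2500.
C₀ = D/Vd = 300/50 ≈ 6.000 μg/mL.
Before the 4th dose, 3 doses have been given. Superposition: Cmin = C₀·(f + f² + … + f^3).
≈ 6.000 × (0.2500 + 0.0625 + 0.0156) ≈ 6.000 × 0.3281 ≈ 1.969 μg/mL.

2.0 μg/mL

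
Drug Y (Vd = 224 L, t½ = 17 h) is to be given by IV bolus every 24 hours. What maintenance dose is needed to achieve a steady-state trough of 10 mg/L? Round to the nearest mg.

τ/t½ = 24/17 ≈ 1.4118, so f = (1/2)^(24/17) ≈ 0.375852.
Cmin,ss = (D/Vd)·f/(1−f), so D = Cmin,ss·Vd·(1−f)/f.
D = 10 × 224 × (1−f)/f ≈ 10 × 224 × 1.66062 ≈ 3719.79 mg.

3720 mg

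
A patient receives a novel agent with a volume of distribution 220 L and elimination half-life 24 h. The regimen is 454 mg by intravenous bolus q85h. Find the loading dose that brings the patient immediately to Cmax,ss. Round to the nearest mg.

497 mg

f = (1/2)^(85/24) ≈ 0.085872; accumulation ratio R = 1/(1−f) ≈ 1.09394.
Loading dose to hit Cmax,ss on first dose: D_load = D_maint·R ≈ 454 × 1.09394 ≈ 496.65 mg.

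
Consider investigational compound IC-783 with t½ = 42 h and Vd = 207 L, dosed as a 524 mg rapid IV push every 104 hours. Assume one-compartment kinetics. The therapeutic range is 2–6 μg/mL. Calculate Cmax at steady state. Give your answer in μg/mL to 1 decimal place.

3.1 μg/mL

k = ln2/t½ = ln2/42 ≈ 0.016504 h⁻¹; fraction remaining f = e^(−kτ) = e^(−0.016504×104) ≈ 0.1797.
Accumulation ratio R = 1/(1 − f) ≈ 1/0.8203 ≈ 1.2191.
Single-dose peak C₀ = D/Vd = 524/207 ≈ 2.531 μg/mL.
Steady-state peak Cmax,ss = C₀·R ≈ 2.531 × 1.2191 ≈ 3.086 μg/mL.
Peak 3.1 μg/mL vs MTC 6 μg/mL: below toxic threshold.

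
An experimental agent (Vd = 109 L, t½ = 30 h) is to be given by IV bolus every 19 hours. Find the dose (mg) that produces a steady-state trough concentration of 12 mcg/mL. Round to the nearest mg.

τ/t½ = 19/30 ≈ 0.63333, so f = (1/2)^(19/30) ≈ 0.644685.
Cmin,ss = (D/Vd)·f/(1−f), so D = Cmin,ss·Vd·(1−f)/f.
D = 12 × 109 × (1−f)/f ≈ 12 × 109 × 0.55115 ≈ 720.90 mg.

721 mg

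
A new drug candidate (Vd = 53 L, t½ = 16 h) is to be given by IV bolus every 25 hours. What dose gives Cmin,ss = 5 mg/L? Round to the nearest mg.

τ/t½ = 25/16 ≈ 1.5625, so f = (1/2)^(25/16) ≈ 0.338564.
Cmin,ss = (D/Vd)·f/(1−f), so D = Cmin,ss·Vd·(1−f)/f.
D = 5 × 53 × (1−f)/f ≈ 5 × 53 × 1.95365 ≈ 517.72 mg.

518 mg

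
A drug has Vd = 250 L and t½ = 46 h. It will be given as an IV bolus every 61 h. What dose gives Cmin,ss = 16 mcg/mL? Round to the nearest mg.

τ/t½ = 61/46 ≈ 1.3261, so f = (1/2)^(61/46) ≈ 0.398849.
Cmin,ss = (D/Vd)·f/(1−f), so D = Cmin,ss·Vd·(1−f)/f.
D = 16 × 250 × (1−f)/f ≈ 16 × 250 × 1.50721 ≈ 6028.84 mg.

6029 mg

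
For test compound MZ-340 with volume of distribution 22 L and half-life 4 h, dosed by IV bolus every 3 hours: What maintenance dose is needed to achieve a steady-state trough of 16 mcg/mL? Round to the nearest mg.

240 mg

τ/t½ = 3/4 ≈ 0.75, so f = (1/2)^(3/4) ≈ 0.594604.
Cmin,ss = (D/Vd)·f/(1−f), so D = Cmin,ss·Vd·(1−f)/f.
D = 16 × 22 × (1−f)/f ≈ 16 × 22 × 0.68179 ≈ 239.99 mg.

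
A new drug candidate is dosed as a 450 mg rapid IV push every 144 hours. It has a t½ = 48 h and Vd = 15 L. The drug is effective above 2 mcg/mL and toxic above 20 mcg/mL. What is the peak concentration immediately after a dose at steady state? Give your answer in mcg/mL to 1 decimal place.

34.3 mcg/mL

τ = 144 h = 3 half-lives, so f = (1/2)^3 = 0.125.
At steady state, R = 1/(1 − 0.125) = 8/7.
Single-dose peak C₀ = D/Vd = 450/15 = 30 mcg/mL.
Steady-state peak Cmax,ss = C₀·R = 30 × 8/7 ≈ 34.286 mcg/mL.
Peak 34.3 mcg/mL vs MTC 20 mcg/mL: exceeds toxic threshold.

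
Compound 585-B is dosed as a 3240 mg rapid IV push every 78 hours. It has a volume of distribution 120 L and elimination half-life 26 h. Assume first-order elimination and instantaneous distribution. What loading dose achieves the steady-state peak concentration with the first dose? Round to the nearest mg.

f = (1/2)^(78/26) ≈ 0.125000; accumulation ratio R = 1/(1−f) ≈ 1.14286.
Loading dose to hit Cmax,ss on first dose: D_load = D_maint·R ≈ 3240 × 1.14286 ≈ 3702.87 mg.

3703 mg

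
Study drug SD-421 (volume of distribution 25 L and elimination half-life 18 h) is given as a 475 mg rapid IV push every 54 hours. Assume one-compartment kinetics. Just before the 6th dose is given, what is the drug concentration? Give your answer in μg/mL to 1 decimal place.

f = (1/2)^(τ/t½) = (1/2)^(54/18) ≈ 0.1250.
C₀ = D/Vd = 475/25 ≈ 19.000 μg/mL.
Before the 6th dose, 5 doses have been given. Superposition: Cmin = C₀·(f + f² + … + f^5).
≈ 19.000 × (0.1250 + 0.0156 + 0.0020 + 0.0002 + 0.0000) ≈ 19.000 × 0.1428 ≈ 2.713 μg/mL.

2.7 μg/mL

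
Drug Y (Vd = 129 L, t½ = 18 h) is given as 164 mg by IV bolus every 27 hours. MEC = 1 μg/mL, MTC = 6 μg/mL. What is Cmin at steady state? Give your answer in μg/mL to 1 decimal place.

0.7 μg/mL

k = ln2/t½ = ln2/18 ≈ 0.038508 h⁻¹; fraction remaining f = e^(−kτ) = e^(−0.038508×27) ≈ 0.3536.
Each bolus raises the concentration by D/Vd = 164/129 ≈ 1.271 μg/mL.
Steady-state trough Cmin,ss = C₀·f/(1−f) ≈ 1.271 × 0.3536/0.6464 ≈ 0.695 μg/mL.
Trough 0.7 μg/mL vs MEC 1 μg/mL: subtherapeutic.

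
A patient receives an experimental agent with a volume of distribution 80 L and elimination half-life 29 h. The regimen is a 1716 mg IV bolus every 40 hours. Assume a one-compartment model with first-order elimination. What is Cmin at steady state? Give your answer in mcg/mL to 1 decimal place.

13.4 mcg/mL

τ/t½ = 40/29 ≈ 1.3793, so fraction remaining f = (1/2)^(40/29) ≈ 0.3844.
At steady state, accumulation factor R = 1/(1 − e^(−kτ)) ≈ 1.6244.
Single-dose peak C₀ = D/Vd = 1716/80 ≈ 21.450 mcg/mL.
Steady-state peak Cmax,ss = C₀·R ≈ 21.450 × 1.6244 ≈ 34.843 mcg/mL.
Steady-state trough Cmin,ss = Cmax,ss·f ≈ 34.843 × 0.3844 ≈ 13.394 mcg/mL.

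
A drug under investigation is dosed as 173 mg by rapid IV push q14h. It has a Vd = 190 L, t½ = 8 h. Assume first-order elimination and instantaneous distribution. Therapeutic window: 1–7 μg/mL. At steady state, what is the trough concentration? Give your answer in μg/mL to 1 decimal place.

0.4 μg/mL

Over one 14-h interval, 14/8 ≈ 1.75 half-lives elapse, leaving f ≈ 0.2973 of each dose.
Each bolus raises the concentration by D/Vd = 173/190 ≈ 0.911 μg/mL.
Steady-state trough Cmin,ss = C₀·f/(1−f) ≈ 0.911 × 0.2973/0.7027 ≈ 0.385 μg/mL.
Trough 0.4 μg/mL vs MEC 1 μg/mL: subtherapeutic.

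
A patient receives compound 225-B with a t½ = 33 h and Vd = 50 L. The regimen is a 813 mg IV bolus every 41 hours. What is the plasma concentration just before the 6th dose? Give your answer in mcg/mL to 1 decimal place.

11.7 mcg/mL

f = (1/2)^(τ/t½) = (1/2)^(41/33) ≈ 0.4227.
C₀ = D/Vd = 813/50 ≈ 16.260 mcg/mL.
Before the 6th dose, 5 doses have been given. Superposition: Cmin = C₀·(f + f² + … + f^5).
≈ 16.260 × (0.4227 + 0.1787 + 0.0755 + 0.0319 + 0.0135) ≈ 16.260 × 0.7223 ≈ 11.745 mcg/mL.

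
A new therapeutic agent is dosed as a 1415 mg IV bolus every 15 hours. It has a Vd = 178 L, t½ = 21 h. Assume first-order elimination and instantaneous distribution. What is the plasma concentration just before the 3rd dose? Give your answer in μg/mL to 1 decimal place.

f = (1/2)^(τ/t½) = (1/2)^(15/21) ≈ 0.6095.
C₀ = D/Vd = 1415/178 ≈ 7.949 μg/mL.
Before the 3rd dose, 2 doses have been given. Superposition: Cmin = C₀·(f + f²).
≈ 7.949 × (0.6095 + 0.3715) ≈ 7.949 × 0.9810 ≈ 7.798 μg/mL.

7.8 μg/mL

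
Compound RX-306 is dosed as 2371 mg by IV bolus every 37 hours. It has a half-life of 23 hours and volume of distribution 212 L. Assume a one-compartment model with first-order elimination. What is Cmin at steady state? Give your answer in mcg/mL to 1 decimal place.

5.5 mcg/mL

k = ln2/t½ = ln2/23 ≈ 0.030137 h⁻¹; fraction remaining f = e^(−kτ) = e^(−0.030137×37) ≈ 0.3279.
Single-dose peak C₀ = D/Vd = 2371/212 ≈ 11.184 mcg/mL.
Steady-state trough Cmin,ss = C₀·f/(1−f) ≈ 11.184 × 0.3279/0.6721 ≈ 5.456 mcg/mL.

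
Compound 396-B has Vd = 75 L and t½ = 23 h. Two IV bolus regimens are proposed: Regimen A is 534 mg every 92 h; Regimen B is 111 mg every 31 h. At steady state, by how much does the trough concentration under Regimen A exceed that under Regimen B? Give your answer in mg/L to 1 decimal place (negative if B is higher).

Regimen A: f = (1/2)^(92/23) ≈ 0.0625; Cmin,ss = (534/75)·f/(1−f) ≈ 0.475 mg/L.
Regimen B: f = (1/2)^(31/23) ≈ 0.3929; Cmin,ss = (111/75)·f/(1−f) ≈ 0.958 mg/L.
Difference ≈ 0.475 − 0.958 ≈ -0.483 mg/L.

-0.5 mg/L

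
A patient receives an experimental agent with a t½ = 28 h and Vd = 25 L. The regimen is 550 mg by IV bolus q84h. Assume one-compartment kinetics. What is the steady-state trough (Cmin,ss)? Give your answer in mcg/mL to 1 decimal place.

3.1 mcg/mL

τ = 84 h = 3 half-lives, so f = (1/2)^3 = 0.125.
Accumulation ratio R = 1/(1 − f) = 1/0.875 = 8/7.
Single-dose peak C₀ = D/Vd = 550/25 = 22 mcg/mL.
Steady-state peak Cmax,ss = C₀·R = 22 × 8/7 ≈ 25.143 mcg/mL.
Steady-state trough Cmin,ss = Cmax,ss·f ≈ 25.143 × 0.125 ≈ 3.143 mcg/mL.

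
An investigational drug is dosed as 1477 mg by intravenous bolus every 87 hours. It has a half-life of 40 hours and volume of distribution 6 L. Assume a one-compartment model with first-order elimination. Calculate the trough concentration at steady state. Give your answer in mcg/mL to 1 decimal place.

70.0 mcg/mL

τ/t½ = 87/40 ≈ 2.175, so fraction remaining f = (1/2)^(87/40) ≈ 0.2214.
At steady state, accumulation factor R = 1/(1 − e^(−kτ)) ≈ 1.2844.
Each bolus raises the concentration by D/Vd = 1477/6 ≈ 246.167 mcg/mL.
Steady-state peak Cmax,ss = C₀·R ≈ 246.167 × 1.2844 ≈ 316.177 mcg/mL.
Steady-state trough Cmin,ss = Cmax,ss·f ≈ 316.177 × 0.2214 ≈ 70.002 mcg/mL.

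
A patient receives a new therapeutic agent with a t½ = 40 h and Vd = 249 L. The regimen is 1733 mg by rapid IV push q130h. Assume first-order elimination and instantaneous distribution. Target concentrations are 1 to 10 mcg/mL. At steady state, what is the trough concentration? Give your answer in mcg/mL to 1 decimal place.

τ/t½ = 130/40 ≈ 3.25, so fraction remaining f = (1/2)^(130/40) ≈ 0.1051.
Accumulation ratio R = 1/(1 − f) ≈ 1/0.8949 ≈ 1.1174.
Single-dose peak C₀ = D/Vd = 1733/249 ≈ 6.960 mcg/mL.
Cmax,ss = C₀/(1 − f) ≈ 6.960/0.8949 ≈ 7.777 mcg/mL.
One interval later, Cmin,ss = Cmax,ss·e^(−kτ) ≈ 7.777 × 0.1051 ≈ 0.817 mcg/mL.
Trough 0.8 mcg/mL vs MEC 1 mcg/mL: subtherapeutic.

0.8 mcg/mL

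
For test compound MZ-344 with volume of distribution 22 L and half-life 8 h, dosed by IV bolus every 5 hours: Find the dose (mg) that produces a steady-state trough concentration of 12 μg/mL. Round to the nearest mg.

143 mg

τ/t½ = 5/8 ≈ 0.625, so f = (1/2)^(5/8) ≈ 0.648420.
Cmin,ss = (D/Vd)·f/(1−f), so D = Cmin,ss·Vd·(1−f)/f.
D = 12 × 22 × (1−f)/f ≈ 12 × 22 × 0.54221 ≈ 143.14 mg.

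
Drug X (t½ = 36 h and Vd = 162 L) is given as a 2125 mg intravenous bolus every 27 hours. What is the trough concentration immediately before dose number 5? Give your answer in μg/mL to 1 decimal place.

16.8 μg/mL

f = (1/2)^(τ/t½) = (1/2)^(27/36) ≈ 0.5946.
C₀ = D/Vd = 2125/162 ≈ 13.117 μg/mL.
Before the 5th dose, 4 doses have been given. Superposition: Cmin = C₀·(f + f² + … + f^4).
≈ 13.117 × (0.5946 + 0.3535 + 0.2102 + 0.1250) ≈ 13.117 × 1.2833 ≈ 16.833 μg/mL.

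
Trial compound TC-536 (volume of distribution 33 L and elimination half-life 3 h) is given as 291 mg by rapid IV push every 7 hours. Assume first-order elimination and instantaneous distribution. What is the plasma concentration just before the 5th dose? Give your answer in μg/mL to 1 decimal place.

f = (1/2)^(τ/t½) = (1/2)^(7/3) ≈ 0.1984.
C₀ = D/Vd = 291/33 ≈ 8.818 μg/mL.
Before the 5th dose, 4 doses have been given. Superposition: Cmin = C₀·(f + f² + … + f^4).
≈ 8.818 × (0.1984 + 0.0394 + 0.0078 + 0.0015) ≈ 8.818 × 0.2471 ≈ 2.179 μg/mL.

2.2 μg/mL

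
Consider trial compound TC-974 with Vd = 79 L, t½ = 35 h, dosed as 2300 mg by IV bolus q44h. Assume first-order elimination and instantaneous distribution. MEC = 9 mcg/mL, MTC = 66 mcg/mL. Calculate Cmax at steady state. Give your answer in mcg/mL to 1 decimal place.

Over one 44-h interval, 44/35 ≈ 1.2571 half-lives elapse, leaving f ≈ 0.4184 of each dose.
Accumulation ratio R = 1/(1 − f) ≈ 1/0.5816 ≈ 1.7194.
Each bolus raises the concentration by D/Vd = 2300/79 ≈ 29.114 mcg/mL.
Steady-state peak Cmax,ss = C₀·R ≈ 29.114 × 1.7194 ≈ 50.059 mcg/mL.
Peak 50.1 mcg/mL vs MTC 66 mcg/mL: below toxic threshold.

50.1 mcg/mL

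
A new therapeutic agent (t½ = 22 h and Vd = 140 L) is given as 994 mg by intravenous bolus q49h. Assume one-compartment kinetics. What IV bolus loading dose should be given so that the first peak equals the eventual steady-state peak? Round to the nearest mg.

f = (1/2)^(49/22) ≈ 0.213562; accumulation ratio R = 1/(1−f) ≈ 1.27156.
Loading dose to hit Cmax,ss on first dose: D_load = D_maint·R ≈ 994 × 1.27156 ≈ 1263.93 mg.

1264 mg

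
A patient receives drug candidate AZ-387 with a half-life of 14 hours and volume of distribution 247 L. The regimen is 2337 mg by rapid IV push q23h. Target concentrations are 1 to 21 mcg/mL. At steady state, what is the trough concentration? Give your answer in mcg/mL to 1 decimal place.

Over one 23-h interval, 23/14 ≈ 1.6429 half-lives elapse, leaving f ≈ 0.3202 of each dose.
Accumulation ratio R = 1/(1 − f) ≈ 1/0.6798 ≈ 1.4710.
Each bolus raises the concentration by D/Vd = 2337/247 ≈ 9.462 mcg/mL.
Steady-state peak Cmax,ss = C₀·R ≈ 9.462 × 1.4710 ≈ 13.919 mcg/mL.
Steady-state trough Cmin,ss = Cmax,ss·f ≈ 13.919 × 0.3202 ≈ 4.457 mcg/mL.
Trough 4.5 mcg/mL vs MEC 1 mcg/mL: adequate.

4.5 mcg/mL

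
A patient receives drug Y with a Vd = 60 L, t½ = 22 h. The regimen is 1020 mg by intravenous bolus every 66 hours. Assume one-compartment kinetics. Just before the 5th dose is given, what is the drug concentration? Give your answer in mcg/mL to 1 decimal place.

f = (1/2)^(τ/t½) = (1/2)^(66/22) ≈ 0.1250.
C₀ = D/Vd = 1020/60 ≈ 17.000 mcg/mL.
Before the 5th dose, 4 doses have been given. Superposition: Cmin = C₀·(f + f² + … + f^4).
≈ 17.000 × (0.1250 + 0.0156 + 0.0020 + 0.0002) ≈ 17.000 × 0.1428 ≈ 2.428 mcg/mL.

2.4 mcg/mL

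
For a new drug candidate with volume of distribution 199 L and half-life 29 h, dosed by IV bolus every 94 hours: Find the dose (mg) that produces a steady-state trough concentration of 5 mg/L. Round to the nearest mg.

τ/t½ = 94/29 ≈ 3.2414, so f = (1/2)^(94/29) ≈ 0.105742.
Cmin,ss = (D/Vd)·f/(1−f), so D = Cmin,ss·Vd·(1−f)/f.
D = 5 × 199 × (1−f)/f ≈ 5 × 199 × 8.45698 ≈ 8414.70 mg.

8415 mg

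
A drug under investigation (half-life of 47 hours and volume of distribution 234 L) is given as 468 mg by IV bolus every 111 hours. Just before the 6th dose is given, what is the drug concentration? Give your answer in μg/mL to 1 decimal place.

f = (1/2)^(τ/t½) = (1/2)^(111/47) ≈ 0.1946.
C₀ = D/Vd = 468/234 ≈ 2.000 μg/mL.
Before the 6th dose, 5 doses have been given. Superposition: Cmin = C₀·(f + f² + … + f^5).
≈ 2.000 × (0.1946 + 0.0379 + 0.0074 + 0.0014 + 0.0003) ≈ 2.000 × 0.2416 ≈ 0.483 μg/mL.

0.5 μg/mL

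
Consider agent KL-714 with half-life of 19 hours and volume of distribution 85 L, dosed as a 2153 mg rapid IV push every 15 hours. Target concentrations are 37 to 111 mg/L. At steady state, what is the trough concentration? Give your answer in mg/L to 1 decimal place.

k = ln2/t½ = ln2/19 ≈ 0.036481 h⁻¹; fraction remaining f = e^(−kτ) = e^(−0.036481×15) ≈ 0.5786.
Each bolus raises the concentration by D/Vd = 2153/85 ≈ 25.329 mg/L.
Steady-state trough Cmin,ss = C₀·f/(1−f) ≈ 25.329 × 0.5786/0.4214 ≈ 34.778 mg/L.
Trough 34.8 mg/L vs MEC 37 mg/L: subtherapeutic.

34.8 mg/L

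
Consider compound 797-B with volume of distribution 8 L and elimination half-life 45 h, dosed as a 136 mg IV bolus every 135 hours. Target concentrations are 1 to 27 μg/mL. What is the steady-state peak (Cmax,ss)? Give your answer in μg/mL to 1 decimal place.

τ = 135 h = 3 half-lives, so f = (1/2)^3 = 0.125.
Accumulation ratio R = 1/(1 − f) = 1/0.875 = 8/7.
Single-dose peak C₀ = D/Vd = 136/8 = 17 μg/mL.
Steady-state peak Cmax,ss = C₀·R = 17 × 8/7 ≈ 19.429 μg/mL.
Peak 19.4 μg/mL vs MTC 27 μg/mL: below toxic threshold.

19.4 μg/mL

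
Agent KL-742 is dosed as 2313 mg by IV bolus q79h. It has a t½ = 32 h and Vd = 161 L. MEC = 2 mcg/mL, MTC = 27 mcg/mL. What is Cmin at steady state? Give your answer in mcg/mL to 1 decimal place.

k = ln2/t½ = ln2/32 ≈ 0.021661 h⁻¹; fraction remaining f = e^(−kτ) = e^(−0.021661×79) ≈ 0.1806.
Accumulation ratio R = 1/(1 − f) ≈ 1/0.8194 ≈ 1.2204.
Each bolus raises the concentration by D/Vd = 2313/161 ≈ 14.366 mcg/mL.
Cmax,ss = C₀/(1 − f) ≈ 14.366/0.8194 ≈ 17.532 mcg/mL.
One interval later, Cmin,ss = Cmax,ss·e^(−kτ) ≈ 17.532 × 0.1806 ≈ 3.166 mcg/mL.
Trough 3.2 mcg/mL vs MEC 2 mcg/mL: adequate.

3.2 mcg/mL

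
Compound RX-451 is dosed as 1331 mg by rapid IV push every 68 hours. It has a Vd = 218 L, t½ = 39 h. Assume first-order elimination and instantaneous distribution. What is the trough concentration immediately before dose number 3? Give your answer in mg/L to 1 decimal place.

f = (1/2)^(τ/t½) = (1/2)^(68/39) ≈ 0.2986.
C₀ = D/Vd = 1331/218 ≈ 6.106 mg/L.
Before the 3rd dose, 2 doses have been given. Superposition: Cmin = C₀·(f + f²).
≈ 6.106 × (0.2986 + 0.0892) ≈ 6.106 × 0.3878 ≈ 2.368 mg/L.

2.4 mg/L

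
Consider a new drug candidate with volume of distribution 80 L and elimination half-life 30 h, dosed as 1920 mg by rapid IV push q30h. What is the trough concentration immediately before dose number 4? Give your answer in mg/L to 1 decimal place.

21.0 mg/L

f = (1/2)^(τ/t½) = (1/2)^(30/30) ≈ 0.5000.
C₀ = D/Vd = 1920/80 ≈ 24.000 mg/L.
Before the 4th dose, 3 doses have been given. Superposition: Cmin = C₀·(f + f² + … + f^3).
≈ 24.000 × (0.5000 + 0.2500 + 0.1250) ≈ 24.000 × 0.8750 ≈ 21.000 mg/L.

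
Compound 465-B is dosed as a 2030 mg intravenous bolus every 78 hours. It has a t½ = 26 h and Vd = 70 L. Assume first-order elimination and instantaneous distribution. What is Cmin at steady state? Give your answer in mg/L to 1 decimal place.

The dosing interval is 3 half-lives, so f = 2^(−3) = 0.125.
Accumulation ratio R = 1/(1 − f) = 1/0.875 = 8/7.
Single-dose peak C₀ = D/Vd = 2030/70 = 29 mg/L.
Steady-state peak Cmax,ss = C₀·R = 29 × 8/7 ≈ 33.143 mg/L.
Steady-state trough Cmin,ss = Cmax,ss·f ≈ 33.143 × 0.125 ≈ 4.143 mg/L.

4.1 mg/L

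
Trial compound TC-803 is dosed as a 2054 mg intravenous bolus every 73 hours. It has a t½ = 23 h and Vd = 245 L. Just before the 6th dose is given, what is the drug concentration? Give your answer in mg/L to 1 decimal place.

f = (1/2)^(τ/t½) = (1/2)^(73/23) ≈ 0.1108.
C₀ = D/Vd = 2054/245 ≈ 8.384 mg/L.
Before the 6th dose, 5 doses have been given. Superposition: Cmin = C₀·(f + f² + … + f^5).
≈ 8.384 × (0.1108 + 0.0123 + 0.0014 + 0.0002 + 0.0000) ≈ 8.384 × 0.1247 ≈ 1.045 mg/L.

1.0 mg/L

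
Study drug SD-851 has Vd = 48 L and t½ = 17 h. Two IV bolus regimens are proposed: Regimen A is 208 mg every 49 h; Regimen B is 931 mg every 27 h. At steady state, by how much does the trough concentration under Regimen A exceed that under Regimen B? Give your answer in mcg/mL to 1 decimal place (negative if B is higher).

Regimen A: f = (1/2)^(49/17) ≈ 0.1356; Cmin,ss = (208/48)·f/(1−f) ≈ 0.680 mcg/mL.
Regimen B: f = (1/2)^(27/17) ≈ 0.3326; Cmin,ss = (931/48)·f/(1−f) ≈ 9.666 mcg/mL.
Difference ≈ 0.680 − 9.666 ≈ -8.986 mcg/mL.

-9.0 mcg/mL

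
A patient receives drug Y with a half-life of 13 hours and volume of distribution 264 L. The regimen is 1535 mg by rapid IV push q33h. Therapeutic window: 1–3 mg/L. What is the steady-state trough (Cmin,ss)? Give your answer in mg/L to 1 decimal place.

1.2 mg/L

k = ln2/t½ = ln2/13 ≈ 0.053319 h⁻¹; fraction remaining f = e^(−kτ) = e^(−0.053319×33) ≈ 0.1721.
Accumulation ratio R = 1/(1 − f) ≈ 1/0.8279 ≈ 1.2079.
Each bolus raises the concentration by D/Vd = 1535/264 ≈ 5.814 mg/L.
Steady-state peak Cmax,ss = C₀·R ≈ 5.814 × 1.2079 ≈ 7.023 mg/L.
Steady-state trough Cmin,ss = Cmax,ss·f ≈ 7.023 × 0.1721 ≈ 1.209 mg/L.
Trough 1.2 mg/L vs MEC 1 mg/L: adequate.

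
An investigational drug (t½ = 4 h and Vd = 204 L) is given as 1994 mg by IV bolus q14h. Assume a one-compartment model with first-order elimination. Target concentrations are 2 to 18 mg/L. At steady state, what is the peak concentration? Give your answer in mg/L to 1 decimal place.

k = ln2/t½ = ln2/4 ≈ 0.173287 h⁻¹; fraction remaining f = e^(−kτ) = e^(−0.173287×14) ≈ 0.0884.
Accumulation ratio R = 1/(1 − f) ≈ 1/0.9116 ≈ 1.0970.
Single-dose peak C₀ = D/Vd = 1994/204 ≈ 9.775 mg/L.
Steady-state peak Cmax,ss = C₀·R ≈ 9.775 × 1.0970 ≈ 10.723 mg/L.
Peak 10.7 mg/L vs MTC 18 mg/L: below toxic threshold.

10.7 mg/L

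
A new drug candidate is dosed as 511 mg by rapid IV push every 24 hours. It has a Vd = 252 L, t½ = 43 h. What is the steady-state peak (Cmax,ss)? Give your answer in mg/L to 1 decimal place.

k = ln2/t½ = ln2/43 ≈ 0.016120 h⁻¹; fraction remaining f = e^(−kτ) = e^(−0.016120×24) ≈ 0.6792.
At steady state, accumulation factor R = 1/(1 − e^(−kτ)) ≈ 3.1172.
Single-dose peak C₀ = D/Vd = 511/252 ≈ 2.028 mg/L.
Cmax,ss = C₀/(1 − f) ≈ 2.028/0.3208 ≈ 6.322 mg/L.

6.3 mg/L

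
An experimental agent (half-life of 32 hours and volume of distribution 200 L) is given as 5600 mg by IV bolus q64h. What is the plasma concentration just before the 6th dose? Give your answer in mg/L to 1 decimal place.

f = (1/2)^(τ/t½) = (1/2)^(64/32) ≈ 0.2500.
C₀ = D/Vd = 5600/200 ≈ 28.000 mg/L.
Before the 6th dose, 5 doses have been given. Superposition: Cmin = C₀·(f + f² + … + f^5).
≈ 28.000 × (0.2500 + 0.0625 + 0.0156 + 0.0039 + 0.0010) ≈ 28.000 × 0.3330 ≈ 9.324 mg/L.

9.3 mg/L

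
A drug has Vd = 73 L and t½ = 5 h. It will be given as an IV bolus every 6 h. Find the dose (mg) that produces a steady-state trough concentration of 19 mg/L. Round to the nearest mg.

1799 mg

τ/t½ = 6/5 ≈ 1.2, so f = (1/2)^(6/5) ≈ 0.435275.
Cmin,ss = (D/Vd)·f/(1−f), so D = Cmin,ss·Vd·(1−f)/f.
D = 19 × 73 × (1−f)/f ≈ 19 × 73 × 1.29740 ≈ 1799.49 mg.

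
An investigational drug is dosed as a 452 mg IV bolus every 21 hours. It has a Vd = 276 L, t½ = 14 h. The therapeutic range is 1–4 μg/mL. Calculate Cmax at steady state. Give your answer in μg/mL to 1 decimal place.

2.5 μg/mL

τ/t½ = 21/14 ≈ 1.5, so fraction remaining f = (1/2)^(21/14) ≈ 0.3536.
At steady state, accumulation factor R = 1/(1 − e^(−kτ)) ≈ 1.5470.
Each bolus raises the concentration by D/Vd = 452/276 ≈ 1.638 μg/mL.
Steady-state peak Cmax,ss = C₀·R ≈ 1.638 × 1.5470 ≈ 2.534 μg/mL.
Peak 2.5 μg/mL vs MTC 4 μg/mL: below toxic threshold.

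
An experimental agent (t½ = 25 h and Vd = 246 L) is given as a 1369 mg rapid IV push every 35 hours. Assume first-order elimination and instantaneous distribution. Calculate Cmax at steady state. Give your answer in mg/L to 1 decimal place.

k = ln2/t½ = ln2/25 ≈ 0.027726 h⁻¹; fraction remaining f = e^(−kτ) = e^(−0.027726×35) ≈ 0.3789.
Accumulation ratio R = 1/(1 − f) ≈ 1/0.6211 ≈ 1.6100.
Each bolus raises the concentration by D/Vd = 1369/246 ≈ 5.565 mg/L.
Steady-state peak Cmax,ss = C₀·R ≈ 5.565 × 1.6100 ≈ 8.960 mg/L.

9.0 mg/L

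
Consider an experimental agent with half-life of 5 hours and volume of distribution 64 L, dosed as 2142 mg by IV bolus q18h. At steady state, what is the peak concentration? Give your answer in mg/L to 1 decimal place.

k = ln2/t½ = ln2/5 ≈ 0.138629 h⁻¹; fraction remaining f = e^(−kτ) = e^(−0.138629×18) ≈ 0.0825.
At steady state, accumulation factor R = 1/(1 − e^(−kτ)) ≈ 1.0899.
Single-dose peak C₀ = D/Vd = 2142/64 ≈ 33.469 mg/L.
Cmax,ss = C₀/(1 − f) ≈ 33.469/0.9175 ≈ 36.478 mg/L.

36.5 mg/L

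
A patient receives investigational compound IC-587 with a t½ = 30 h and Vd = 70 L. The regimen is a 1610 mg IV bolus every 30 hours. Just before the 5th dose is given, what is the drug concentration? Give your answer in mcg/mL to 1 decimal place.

21.6 mcg/mL

f = (1/2)^(τ/t½) = (1/2)^(30/30) ≈ 0.5000.
C₀ = D/Vd = 1610/70 ≈ 23.000 mcg/mL.
Before the 5th dose, 4 doses have been given. Superposition: Cmin = C₀·(f + f² + … + f^4).
≈ 23.000 × (0.5000 + 0.2500 + 0.1250 + 0.0625) ≈ 23.000 × 0.9375 ≈ 21.562 mcg/mL.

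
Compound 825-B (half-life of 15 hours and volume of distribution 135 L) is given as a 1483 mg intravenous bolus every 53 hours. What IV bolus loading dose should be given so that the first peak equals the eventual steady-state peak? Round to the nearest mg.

1623 mg

f = (1/2)^(53/15) ≈ 0.086370; accumulation ratio R = 1/(1−f) ≈ 1.09453.
Loading dose to hit Cmax,ss on first dose: D_load = D_maint·R ≈ 1483 × 1.09453 ≈ 1623.19 mg.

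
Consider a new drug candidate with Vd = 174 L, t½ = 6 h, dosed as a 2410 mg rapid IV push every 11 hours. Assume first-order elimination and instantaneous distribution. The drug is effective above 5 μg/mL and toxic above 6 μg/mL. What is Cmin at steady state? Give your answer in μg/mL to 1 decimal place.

5.4 μg/mL

τ/t½ = 11/6 ≈ 1.8333, so fraction remaining f = (1/2)^(11/6) ≈ 0.2806.
Accumulation ratio R = 1/(1 − f) ≈ 1/0.7194 ≈ 1.3900.
Single-dose peak C₀ = D/Vd = 2410/174 ≈ 13.851 μg/mL.
Cmax,ss = C₀/(1 − f) ≈ 13.851/0.7194 ≈ 19.254 μg/mL.
One interval later, Cmin,ss = Cmax,ss·e^(−kτ) ≈ 19.254 × 0.2806 ≈ 5.403 μg/mL.
Trough 5.4 μg/mL vs MEC 5 μg/mL: adequate.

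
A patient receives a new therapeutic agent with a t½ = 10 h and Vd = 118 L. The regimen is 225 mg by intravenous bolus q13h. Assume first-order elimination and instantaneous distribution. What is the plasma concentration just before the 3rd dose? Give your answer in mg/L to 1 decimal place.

1.1 mg/L

f = (1/2)^(τ/t½) = (1/2)^(13/10) ≈ 0.4061.
C₀ = D/Vd = 225/118 ≈ 1.907 mg/L.
Before the 3rd dose, 2 doses have been given. Superposition: Cmin = C₀·(f + f²).
≈ 1.907 × (0.4061 + 0.1649) ≈ 1.907 × 0.5710 ≈ 1.089 mg/L.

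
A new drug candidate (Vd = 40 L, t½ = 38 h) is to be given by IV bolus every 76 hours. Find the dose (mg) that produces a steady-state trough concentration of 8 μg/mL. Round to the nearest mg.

τ/t½ = 76/38 ≈ 2, so f = (1/2)^(76/38) ≈ 0.250000.
Cmin,ss = (D/Vd)·f/(1−f), so D = Cmin,ss·Vd·(1−f)/f.
D = 8 × 40 × (1−f)/f ≈ 8 × 40 × 3.00000 ≈ 960.00 mg.

960 mg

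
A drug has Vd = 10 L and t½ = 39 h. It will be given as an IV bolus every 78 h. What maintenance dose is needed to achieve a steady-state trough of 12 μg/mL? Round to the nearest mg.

τ/t½ = 78/39 ≈ 2, so f = (1/2)^(78/39) ≈ 0.250000.
Cmin,ss = (D/Vd)·f/(1−f), so D = Cmin,ss·Vd·(1−f)/f.
D = 12 × 10 × (1−f)/f ≈ 12 × 10 × 3.00000 ≈ 360.00 mg.

360 mg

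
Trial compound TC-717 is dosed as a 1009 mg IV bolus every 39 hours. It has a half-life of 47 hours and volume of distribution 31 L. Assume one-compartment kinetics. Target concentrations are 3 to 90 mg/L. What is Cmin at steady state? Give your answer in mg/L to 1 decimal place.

τ/t½ = 39/47 ≈ 0.82979, so fraction remaining f = (1/2)^(39/47) ≈ 0.5626.
Accumulation ratio R = 1/(1 − f) ≈ 1/0.4374 ≈ 2.2862.
Single-dose peak C₀ = D/Vd = 1009/31 ≈ 32.548 mg/L.
Cmax,ss = C₀/(1 − f) ≈ 32.548/0.4374 ≈ 74.412 mg/L.
Steady-state trough Cmin,ss = Cmax,ss·f ≈ 74.412 × 0.5626 ≈ 41.864 mg/L.
Trough 41.9 mg/L vs MEC 3 mg/L: adequate.

41.9 mg/L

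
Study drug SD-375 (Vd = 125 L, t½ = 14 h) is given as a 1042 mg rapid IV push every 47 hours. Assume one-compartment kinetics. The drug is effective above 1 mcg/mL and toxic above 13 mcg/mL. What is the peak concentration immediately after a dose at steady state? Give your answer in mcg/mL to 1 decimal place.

τ/t½ = 47/14 ≈ 3.3571, so fraction remaining f = (1/2)^(47/14) ≈ 0.0976.
Accumulation ratio R = 1/(1 − f) ≈ 1/0.9024 ≈ 1.1082.
Single-dose peak C₀ = D/Vd = 1042/125 ≈ 8.336 mcg/mL.
Steady-state peak Cmax,ss = C₀·R ≈ 8.336 × 1.1082 ≈ 9.238 mcg/mL.
Peak 9.2 mcg/mL vs MTC 13 mcg/mL: below toxic threshold.

9.2 mcg/mL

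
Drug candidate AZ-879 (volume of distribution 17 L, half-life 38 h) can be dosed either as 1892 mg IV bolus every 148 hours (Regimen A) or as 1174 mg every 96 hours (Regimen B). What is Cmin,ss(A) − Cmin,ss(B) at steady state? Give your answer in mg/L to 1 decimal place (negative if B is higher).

Regimen A: f = (1/2)^(148/38) ≈ 0.0672; Cmin,ss = (1892/17)·f/(1−f) ≈ 8.018 mg/L.
Regimen B: f = (1/2)^(96/38) ≈ 0.1736; Cmin,ss = (1174/17)·f/(1−f) ≈ 14.507 mg/L.
Difference ≈ 8.018 − 14.507 ≈ -6.489 mg/L.

-6.5 mg/L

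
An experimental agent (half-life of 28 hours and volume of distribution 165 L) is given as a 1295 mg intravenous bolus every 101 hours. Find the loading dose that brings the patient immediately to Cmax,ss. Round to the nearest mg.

f = (1/2)^(101/28) ≈ 0.082062; accumulation ratio R = 1/(1−f) ≈ 1.08940.
Loading dose to hit Cmax,ss on first dose: D_load = D_maint·R ≈ 1295 × 1.08940 ≈ 1410.77 mg.

1411 mg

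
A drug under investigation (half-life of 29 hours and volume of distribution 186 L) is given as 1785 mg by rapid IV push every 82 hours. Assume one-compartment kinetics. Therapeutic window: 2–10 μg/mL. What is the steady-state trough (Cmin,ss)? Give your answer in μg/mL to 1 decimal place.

1.6 μg/mL

k = ln2/t½ = ln2/29 ≈ 0.023902 h⁻¹; fraction remaining f = e^(−kτ) = e^(−0.023902×82) ≈ 0.1409.
Accumulation ratio R = 1/(1 − f) ≈ 1/0.8591 ≈ 1.1640.
Single-dose peak C₀ = D/Vd = 1785/186 ≈ 9.597 μg/mL.
Steady-state peak Cmax,ss = C₀·R ≈ 9.597 × 1.1640 ≈ 11.171 μg/mL.
One interval later, Cmin,ss = Cmax,ss·e^(−kτ) ≈ 11.171 × 0.1409 ≈ 1.574 μg/mL.
Trough 1.6 μg/mL vs MEC 2 μg/mL: subtherapeutic.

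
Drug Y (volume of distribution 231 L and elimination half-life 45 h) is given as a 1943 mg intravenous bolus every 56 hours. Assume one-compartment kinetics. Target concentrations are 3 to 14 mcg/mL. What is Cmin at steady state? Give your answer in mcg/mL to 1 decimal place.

k = ln2/t½ = ln2/45 ≈ 0.015403 h⁻¹; fraction remaining f = e^(−kτ) = e^(−0.015403×56) ≈ 0.4221.
Each bolus raises the concentration by D/Vd = 1943/231 ≈ 8.411 mcg/mL.
Steady-state trough Cmin,ss = C₀·f/(1−f) ≈ 8.411 × 0.4221/0.5779 ≈ 6.143 mcg/mL.
Trough 6.1 mcg/mL vs MEC 3 mcg/mL: adequate.

6.1 mcg/mL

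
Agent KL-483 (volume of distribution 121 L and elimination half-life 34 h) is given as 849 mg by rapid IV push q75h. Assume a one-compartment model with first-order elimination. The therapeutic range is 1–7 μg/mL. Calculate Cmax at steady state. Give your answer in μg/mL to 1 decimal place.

Over one 75-h interval, 75/34 ≈ 2.2059 half-lives elapse, leaving f ≈ 0.2168 of each dose.
Accumulation ratio R = 1/(1 − f) ≈ 1/0.7832 ≈ 1.2768.
Each bolus raises the concentration by D/Vd = 849/121 ≈ 7.017 μg/mL.
Cmax,ss = C₀/(1 − f) ≈ 7.017/0.7832 ≈ 8.959 μg/mL.
Peak 9.0 μg/mL vs MTC 7 μg/mL: exceeds toxic threshold.

9.0 μg/mL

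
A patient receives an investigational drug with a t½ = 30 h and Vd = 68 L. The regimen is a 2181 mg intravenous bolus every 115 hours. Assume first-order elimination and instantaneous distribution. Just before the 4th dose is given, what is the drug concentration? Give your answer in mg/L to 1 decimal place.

2.4 mg/L

f = (1/2)^(τ/t½) = (1/2)^(115/30) ≈ 0.0702.
C₀ = D/Vd = 2181/68 ≈ 32.074 mg/L.
Before the 4th dose, 3 doses have been given. Superposition: Cmin = C₀·(f + f² + … + f^3).
≈ 32.074 × (0.0702 + 0.0049 + 0.0003) ≈ 32.074 × 0.0754 ≈ 2.418 mg/L.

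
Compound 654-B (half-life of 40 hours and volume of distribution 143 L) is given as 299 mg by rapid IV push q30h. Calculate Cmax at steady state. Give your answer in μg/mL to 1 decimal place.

k = ln2/t½ = ln2/40 ≈ 0.017329 h⁻¹; fraction remaining f = e^(−kτ) = e^(−0.017329×30) ≈ 0.5946.
At steady state, accumulation factor R = 1/(1 − e^(−kτ)) ≈ 2.4667.
Each bolus raises the concentration by D/Vd = 299/143 ≈ 2.091 μg/mL.
Steady-state peak Cmax,ss = C₀·R ≈ 2.091 × 2.4667 ≈ 5.158 μg/mL.

5.2 μg/mL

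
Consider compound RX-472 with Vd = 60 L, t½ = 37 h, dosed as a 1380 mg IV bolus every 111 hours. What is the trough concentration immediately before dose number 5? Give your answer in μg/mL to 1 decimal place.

3.3 μg/mL

f = (1/2)^(τ/t½) = (1/2)^(111/37) ≈ 0.1250.
C₀ = D/Vd = 1380/60 ≈ 23.000 μg/mL.
Before the 5th dose, 4 doses have been given. Superposition: Cmin = C₀·(f + f² + … + f^4).
≈ 23.000 × (0.1250 + 0.0156 + 0.0020 + 0.0002) ≈ 23.000 × 0.1428 ≈ 3.284 μg/mL.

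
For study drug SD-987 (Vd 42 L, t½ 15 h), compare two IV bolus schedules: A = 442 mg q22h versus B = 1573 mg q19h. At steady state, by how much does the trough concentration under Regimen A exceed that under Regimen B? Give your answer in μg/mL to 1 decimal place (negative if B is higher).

Regimen A: f = (1/2)^(22/15) ≈ 0.3618; Cmin,ss = (442/42)·f/(1−f) ≈ 5.966 μg/mL.
Regimen B: f = (1/2)^(19/15) ≈ 0.4156; Cmin,ss = (1573/42)·f/(1−f) ≈ 26.635 μg/mL.
Difference ≈ 5.966 − 26.635 ≈ -20.669 μg/mL.

-20.7 μg/mL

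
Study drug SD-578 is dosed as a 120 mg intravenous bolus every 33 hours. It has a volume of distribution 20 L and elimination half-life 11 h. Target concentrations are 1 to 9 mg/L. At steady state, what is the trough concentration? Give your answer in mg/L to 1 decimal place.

0.9 mg/L

τ = 33 h = 3 half-lives, so f = (1/2)^3 = 0.125.
Accumulation ratio R = 1/(1 − f) = 1/0.875 = 8/7.
Single-dose peak C₀ = D/Vd = 120/20 = 6 mg/L.
Steady-state peak Cmax,ss = C₀·R = 6 × 8/7 ≈ 6.857 mg/L.
Steady-state trough Cmin,ss = Cmax,ss·f ≈ 6.857 × 0.125 ≈ 0.857 mg/L.
Trough 0.9 mg/L vs MEC 1 mg/L: subtherapeutic.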